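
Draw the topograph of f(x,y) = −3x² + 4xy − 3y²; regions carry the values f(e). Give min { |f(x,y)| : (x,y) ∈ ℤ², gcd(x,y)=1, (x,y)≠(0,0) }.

translate: b→2 (≡-4 mod 6), so (3,-4,3)→(3,2,2)
flip: (3,2,2)→(2,-2,3)
translate: b→2 (≡-2 mod 4), so (2,-2,3)→(2,2,3)
reduced (well bottom): (2,2,3) with a≤c, −a<b≤a
well minimum |f| = |-2| = 2 (negative-definite)

2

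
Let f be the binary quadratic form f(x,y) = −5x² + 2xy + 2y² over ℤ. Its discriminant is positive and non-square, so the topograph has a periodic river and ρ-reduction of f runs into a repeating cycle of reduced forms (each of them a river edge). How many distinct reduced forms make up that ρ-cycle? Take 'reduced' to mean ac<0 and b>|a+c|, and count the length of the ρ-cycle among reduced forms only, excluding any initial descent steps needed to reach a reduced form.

D = 44, ⌊√D⌋ = 6
descent: ρ → (2,6,-1)  [lands on river]
river: ρ → (-1,6,2)
ρ-cycle length = 2 (tail of 1 descent step not counted)

2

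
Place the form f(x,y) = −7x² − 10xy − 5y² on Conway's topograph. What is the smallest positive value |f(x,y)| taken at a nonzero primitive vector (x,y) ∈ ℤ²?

translate: b→-4 (≡10 mod 14), so (7,10,5)→(7,-4,2)
flip: (7,-4,2)→(2,4,7)
translate: b→0 (≡4 mod 4), so (2,4,7)→(2,0,5)
reduced (well bottom): (2,0,5) with a≤c, −a<b≤a
well minimum |f| = |-2| = 2 (negative-definite)

2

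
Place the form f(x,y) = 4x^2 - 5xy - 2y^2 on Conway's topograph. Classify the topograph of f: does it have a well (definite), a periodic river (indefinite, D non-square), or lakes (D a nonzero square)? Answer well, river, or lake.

D = b²−4ac = (-5)² − 4·4·(-2) = 57
D > 0 non-square ⇒ indefinite ⇒ periodic river

river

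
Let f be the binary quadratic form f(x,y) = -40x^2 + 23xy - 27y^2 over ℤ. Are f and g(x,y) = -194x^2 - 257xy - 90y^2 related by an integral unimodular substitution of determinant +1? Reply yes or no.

D₁ = -3791, D₂ = -3791
f is negative-definite; reduce −f:
−f: flip: (40,-23,27)→(27,23,40)
−f: reduced (well bottom): (27,23,40) with a≤c, −a<b≤a
flip sign back: reduced form of f is (-27,-23,-40)
g is negative-definite; reduce −g:
−g: translate: b→-131 (≡257 mod 388), so (194,257,90)→(194,-131,27)
−g: flip: (194,-131,27)→(27,131,194)
−g: translate: b→23 (≡131 mod 54), so (27,131,194)→(27,23,40)
−g: reduced (well bottom): (27,23,40) with a≤c, −a<b≤a
flip sign back: reduced form of g is (-27,-23,-40)
reduced forms (-27, -23, -40) vs (-27, -23, -40) ⇒ equivalent

yes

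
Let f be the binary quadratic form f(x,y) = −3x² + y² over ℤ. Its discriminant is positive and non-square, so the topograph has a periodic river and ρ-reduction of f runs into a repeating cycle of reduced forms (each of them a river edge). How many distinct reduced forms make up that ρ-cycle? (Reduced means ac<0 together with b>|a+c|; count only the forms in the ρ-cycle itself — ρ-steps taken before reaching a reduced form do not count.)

D = 12, ⌊√D⌋ = 3
descent: ρ → (1,2,-2)  [lands on river]
river: ρ → (-2,2,1)
ρ-cycle length = 2 (tail of 1 descent step not counted)

2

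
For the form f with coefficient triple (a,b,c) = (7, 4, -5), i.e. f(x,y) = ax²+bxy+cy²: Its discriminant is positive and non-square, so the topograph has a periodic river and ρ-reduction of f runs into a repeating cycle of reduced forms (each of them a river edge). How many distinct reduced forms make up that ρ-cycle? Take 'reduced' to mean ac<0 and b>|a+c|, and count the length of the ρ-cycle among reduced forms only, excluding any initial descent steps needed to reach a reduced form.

D = 156, ⌊√D⌋ = 12
river: ρ → (-5,6,6)
river: ρ → (6,6,-5)
river: ρ → (-5,4,7)
river: ρ → (7,10,-2)
river: ρ → (-2,10,7)
river: ρ → (7,4,-5)
ρ-cycle length = 6 (tail of 0 descent steps not counted)

6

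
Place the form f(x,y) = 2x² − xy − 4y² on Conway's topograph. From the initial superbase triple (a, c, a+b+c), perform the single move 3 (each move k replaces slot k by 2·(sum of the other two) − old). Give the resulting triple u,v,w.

start (2,-4,-3) = (f(1,0),f(0,1),f(1,1))
replace slot 3: 2·(2+(-4)) − (-3) = -1 → (2,-4,-1)

2,-4,-1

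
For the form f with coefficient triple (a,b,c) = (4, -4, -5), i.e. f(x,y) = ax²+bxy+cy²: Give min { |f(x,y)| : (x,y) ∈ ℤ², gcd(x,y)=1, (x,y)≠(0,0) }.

descent: ρ → (-5,4,4)  [lands on river]
river: ρ → (4,4,-5)
river: ρ → (-5,6,3)
river: ρ → (3,6,-5)
closes: descent 1, river 4
min |a| on river = 3

3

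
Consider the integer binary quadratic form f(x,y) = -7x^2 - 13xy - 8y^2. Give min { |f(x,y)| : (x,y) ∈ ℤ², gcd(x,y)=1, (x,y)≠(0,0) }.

translate: b→-1 (≡13 mod 14), so (7,13,8)→(7,-1,2)
flip: (7,-1,2)→(2,1,7)
reduced (well bottom): (2,1,7) with a≤c, −a<b≤a
well minimum |f| = |-2| = 2 (negative-definite)

2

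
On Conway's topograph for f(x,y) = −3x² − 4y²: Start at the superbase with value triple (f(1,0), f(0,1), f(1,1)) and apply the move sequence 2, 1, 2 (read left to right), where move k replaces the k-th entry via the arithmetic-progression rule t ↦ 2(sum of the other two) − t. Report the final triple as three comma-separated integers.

start (-3,-4,-7) = (f(1,0),f(0,1),f(1,1))
replace slot 2: 2·((-3)+(-7)) − (-4) = -16 → (-3,-16,-7)
replace slot 1: 2·((-16)+(-7)) − (-3) = -43 → (-43,-16,-7)
replace slot 2: 2·((-43)+(-7)) − (-16) = -84 → (-43,-84,-7)

-43,-84,-7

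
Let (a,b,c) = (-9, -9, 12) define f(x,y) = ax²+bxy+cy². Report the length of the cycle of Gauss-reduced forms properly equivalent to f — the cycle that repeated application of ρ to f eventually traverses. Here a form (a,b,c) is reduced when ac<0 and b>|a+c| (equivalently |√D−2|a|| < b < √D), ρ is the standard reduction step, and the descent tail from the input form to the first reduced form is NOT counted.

D = 513, ⌊√D⌋ = 22
descent: ρ → (12,9,-9)  [lands on river]
river: ρ → (-9,9,12)
river: ρ → (12,15,-6)
river: ρ → (-6,21,3)
river: ρ → (3,21,-6)
river: ρ → (-6,15,12)
ρ-cycle length = 6 (tail of 1 descent step not counted)

6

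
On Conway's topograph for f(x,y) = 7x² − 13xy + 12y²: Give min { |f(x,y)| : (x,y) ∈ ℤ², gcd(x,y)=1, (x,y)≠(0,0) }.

translate: b→1 (≡-13 mod 14), so (7,-13,12)→(7,1,6)
flip: (7,1,6)→(6,-1,7)
reduced (well bottom): (6,-1,7) with a≤c, −a<b≤a
well minimum = a = 6

6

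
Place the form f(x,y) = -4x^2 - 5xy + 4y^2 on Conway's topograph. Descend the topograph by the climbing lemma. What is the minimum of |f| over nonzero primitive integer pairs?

descent: ρ → (4,5,-4)  [lands on river]
river: ρ → (-4,3,5)
river: ρ → (5,7,-2)
river: ρ → (-2,9,1)
river: ρ → (1,9,-2)
river: ρ → (-2,7,5)
river: ρ → (5,3,-4)
river: ρ → (-4,5,4)
river: ρ → (4,3,-5)
river: ρ → (-5,7,2)
river: ρ → (2,9,-1)
river: ρ → (-1,9,2)
river: ρ → (2,7,-5)
river: ρ → (-5,3,4)
closes: descent 1, river 14
min |a| on river = 1

1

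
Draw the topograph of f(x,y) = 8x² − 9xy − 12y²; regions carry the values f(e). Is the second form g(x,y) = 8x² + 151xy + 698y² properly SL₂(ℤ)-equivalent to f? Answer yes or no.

D₁ = 465, D₂ = 465
river cycle of f (length 10): (-12, 9, 8), (8, 7, -13), (-13, 19, 2), (2, 21, -3), (-3, 21, 2), (2, 19, -13), (-13, 7, 8), (8, 9, -12), (-12, 15, 5), (5, 15, -12)
river cycle of g (length 10): (8, 7, -13), (-13, 19, 2), (2, 21, -3), (-3, 21, 2), (2, 19, -13), (-13, 7, 8), (8, 9, -12), (-12, 15, 5), (5, 15, -12), (-12, 9, 8)
cycles coincide ⇒ equivalent

yes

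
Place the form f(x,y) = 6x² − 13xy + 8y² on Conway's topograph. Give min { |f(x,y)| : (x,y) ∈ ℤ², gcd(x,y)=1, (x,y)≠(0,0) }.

translate: b→-1 (≡-13 mod 12), so (6,-13,8)→(6,-1,1)
flip: (6,-1,1)→(1,1,6)
reduced (well bottom): (1,1,6) with a≤c, −a<b≤a
well minimum = a = 1

1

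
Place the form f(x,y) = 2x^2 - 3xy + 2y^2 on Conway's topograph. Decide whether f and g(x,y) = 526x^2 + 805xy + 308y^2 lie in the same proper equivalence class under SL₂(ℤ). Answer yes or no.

D₁ = -7, D₂ = -7
f: translate: b→1 (≡-3 mod 4), so (2,-3,2)→(2,1,1)
f: flip: (2,1,1)→(1,-1,2)
f: translate: b→1 (≡-1 mod 2), so (1,-1,2)→(1,1,2)
f: reduced (well bottom): (1,1,2) with a≤c, −a<b≤a
g: translate: b→-247 (≡805 mod 1052), so (526,805,308)→(526,-247,29)
g: flip: (526,-247,29)→(29,247,526)
g: translate: b→15 (≡247 mod 58), so (29,247,526)→(29,15,2)
g: flip: (29,15,2)→(2,-15,29)
g: translate: b→1 (≡-15 mod 4), so (2,-15,29)→(2,1,1)
g: flip: (2,1,1)→(1,-1,2)
g: translate: b→1 (≡-1 mod 2), so (1,-1,2)→(1,1,2)
g: reduced (well bottom): (1,1,2) with a≤c, −a<b≤a
reduced forms (1, 1, 2) vs (1, 1, 2) ⇒ equivalent

yes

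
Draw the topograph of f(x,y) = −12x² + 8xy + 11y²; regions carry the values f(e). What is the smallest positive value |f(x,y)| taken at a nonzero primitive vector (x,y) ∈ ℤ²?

river: ρ → (11,14,-9)
river: ρ → (-9,22,3)
river: ρ → (3,20,-16)
river: ρ → (-16,12,7)
river: ρ → (7,16,-12)
river: ρ → (-12,8,11)
closes: descent 0, river 6
min |a| on river = 3

3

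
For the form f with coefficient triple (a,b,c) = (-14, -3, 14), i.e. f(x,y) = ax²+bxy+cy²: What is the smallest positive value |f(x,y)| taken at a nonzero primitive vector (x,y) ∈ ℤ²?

descent: ρ → (14,3,-14)  [lands on river]
river: ρ → (-14,25,3)
river: ρ → (3,23,-22)
river: ρ → (-22,21,4)
river: ρ → (4,27,-4)
river: ρ → (-4,21,22)
river: ρ → (22,23,-3)
river: ρ → (-3,25,14)
closes: descent 1, river 8
min |a| on river = 3

3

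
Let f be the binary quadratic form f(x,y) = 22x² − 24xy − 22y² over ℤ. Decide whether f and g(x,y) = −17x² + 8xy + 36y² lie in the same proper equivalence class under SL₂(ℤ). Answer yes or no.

D₁ = 2512, D₂ = 2512
river cycle of f (length 34): (-22, 24, 22), (22, 20, -24), (-24, 28, 18), (18, 44, -8), (-8, 36, 38), (38, 40, -6), (-6, 44, 24), (24, 4, -26), (-26, 48, 2), (2, 48, -26), … (24 more)
river cycle of g (length 26): (-17, 42, 11), (11, 46, -9), (-9, 44, 16), (16, 20, -33), (-33, 46, 3), (3, 50, -1), (-1, 50, 3), (3, 46, -33), (-33, 20, 16), (16, 44, -9), … (16 more)
cycles differ ⇒ inequivalent

no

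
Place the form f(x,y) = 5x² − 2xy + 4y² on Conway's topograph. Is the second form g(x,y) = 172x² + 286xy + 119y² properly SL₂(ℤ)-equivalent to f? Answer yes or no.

D₁ = -76, D₂ = -76
f: flip: (5,-2,4)→(4,2,5)
f: reduced (well bottom): (4,2,5) with a≤c, −a<b≤a
g: translate: b→-58 (≡286 mod 344), so (172,286,119)→(172,-58,5)
g: flip: (172,-58,5)→(5,58,172)
g: translate: b→-2 (≡58 mod 10), so (5,58,172)→(5,-2,4)
g: flip: (5,-2,4)→(4,2,5)
g: reduced (well bottom): (4,2,5) with a≤c, −a<b≤a
reduced forms (4, 2, 5) vs (4, 2, 5) ⇒ equivalent

yes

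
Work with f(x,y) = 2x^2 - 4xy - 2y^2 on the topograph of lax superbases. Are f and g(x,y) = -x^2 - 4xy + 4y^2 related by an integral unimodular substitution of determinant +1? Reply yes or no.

D₁ = 32, D₂ = 32
river cycle of f (length 2): (-2, 4, 2), (2, 4, -2)
river cycle of g (length 2): (4, 4, -1), (-1, 4, 4)
cycles differ ⇒ inequivalent

no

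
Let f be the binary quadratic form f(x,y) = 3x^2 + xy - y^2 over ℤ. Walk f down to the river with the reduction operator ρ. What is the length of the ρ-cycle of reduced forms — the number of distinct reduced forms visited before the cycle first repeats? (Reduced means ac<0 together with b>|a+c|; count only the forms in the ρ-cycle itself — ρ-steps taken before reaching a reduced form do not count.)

D = 13, ⌊√D⌋ = 3
descent: ρ → (-1,3,1)  [lands on river]
river: ρ → (1,3,-1)
ρ-cycle length = 2 (tail of 1 descent step not counted)

2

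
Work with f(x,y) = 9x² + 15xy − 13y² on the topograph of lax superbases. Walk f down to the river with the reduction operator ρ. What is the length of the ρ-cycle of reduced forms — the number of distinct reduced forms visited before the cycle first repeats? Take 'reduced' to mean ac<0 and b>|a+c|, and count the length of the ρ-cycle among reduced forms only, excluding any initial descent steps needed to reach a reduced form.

D = 693, ⌊√D⌋ = 26
river: ρ → (-13,11,11)
river: ρ → (11,11,-13)
river: ρ → (-13,15,9)
river: ρ → (9,21,-7)
river: ρ → (-7,21,9)
river: ρ → (9,15,-13)
ρ-cycle length = 6 (tail of 0 descent steps not counted)

6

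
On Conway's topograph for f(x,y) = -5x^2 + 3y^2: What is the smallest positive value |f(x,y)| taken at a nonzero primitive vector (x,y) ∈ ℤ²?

descent: ρ → (3,6,-2)  [lands on river]
river: ρ → (-2,6,3)
closes: descent 1, river 2
min |a| on river = 2

2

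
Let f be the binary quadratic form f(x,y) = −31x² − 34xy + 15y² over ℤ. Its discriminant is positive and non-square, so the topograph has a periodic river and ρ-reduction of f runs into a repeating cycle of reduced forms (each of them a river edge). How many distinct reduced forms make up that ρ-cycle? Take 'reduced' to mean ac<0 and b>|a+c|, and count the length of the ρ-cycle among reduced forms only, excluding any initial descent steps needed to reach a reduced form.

D = 3016, ⌊√D⌋ = 54
descent: ρ → (15,34,-31)  [lands on river]
river: ρ → (-31,28,18)
river: ρ → (18,44,-15)
river: ρ → (-15,46,15)
river: ρ → (15,44,-18)
river: ρ → (-18,28,31)
river: ρ → (31,34,-15)
river: ρ → (-15,26,39)
river: ρ → (39,52,-2)
river: ρ → (-2,52,39)
river: ρ → (39,26,-15)
river: ρ → (-15,34,31)
river: ρ → (31,28,-18)
river: ρ → (-18,44,15)
river: ρ → (15,46,-15)
river: ρ → (-15,44,18)
river: ρ → (18,28,-31)
river: ρ → (-31,34,15)
river: ρ → (15,26,-39)
river: ρ → (-39,52,2)
river: ρ → (2,52,-39)
river: ρ → (-39,26,15)
ρ-cycle length = 22 (tail of 1 descent step not counted)

22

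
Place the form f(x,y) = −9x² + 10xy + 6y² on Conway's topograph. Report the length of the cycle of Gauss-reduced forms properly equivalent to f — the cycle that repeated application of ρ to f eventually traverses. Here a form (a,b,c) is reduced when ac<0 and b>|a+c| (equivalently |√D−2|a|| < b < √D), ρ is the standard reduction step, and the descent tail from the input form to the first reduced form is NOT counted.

D = 316, ⌊√D⌋ = 17
river: ρ → (6,14,-5)
river: ρ → (-5,16,3)
river: ρ → (3,14,-10)
river: ρ → (-10,6,7)
river: ρ → (7,8,-9)
river: ρ → (-9,10,6)
ρ-cycle length = 6 (tail of 0 descent steps not counted)

6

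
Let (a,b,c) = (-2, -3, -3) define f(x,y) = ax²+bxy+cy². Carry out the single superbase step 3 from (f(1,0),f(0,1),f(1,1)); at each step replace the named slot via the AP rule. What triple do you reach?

start (-2,-3,-8) = (f(1,0),f(0,1),f(1,1))
replace slot 3: 2·((-2)+(-3)) − (-8) = -2 → (-2,-3,-2)

-2,-3,-2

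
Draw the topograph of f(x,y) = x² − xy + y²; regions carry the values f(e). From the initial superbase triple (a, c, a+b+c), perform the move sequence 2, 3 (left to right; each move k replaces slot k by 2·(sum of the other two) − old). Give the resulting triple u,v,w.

start (1,1,1) = (f(1,0),f(0,1),f(1,1))
replace slot 2: 2·(1+1) − 1 = 3 → (1,3,1)
replace slot 3: 2·(1+3) − 1 = 7 → (1,3,7)

1,3,7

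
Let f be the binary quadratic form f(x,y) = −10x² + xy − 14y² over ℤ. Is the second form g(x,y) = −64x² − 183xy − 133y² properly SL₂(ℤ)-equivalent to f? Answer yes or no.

D₁ = -559, D₂ = -559
f is negative-definite; reduce −f:
−f: reduced (well bottom): (10,-1,14) with a≤c, −a<b≤a
flip sign back: reduced form of f is (-10,1,-14)
g is negative-definite; reduce −g:
−g: translate: b→55 (≡183 mod 128), so (64,183,133)→(64,55,14)
−g: flip: (64,55,14)→(14,-55,64)
−g: translate: b→1 (≡-55 mod 28), so (14,-55,64)→(14,1,10)
−g: flip: (14,1,10)→(10,-1,14)
−g: reduced (well bottom): (10,-1,14) with a≤c, −a<b≤a
flip sign back: reduced form of g is (-10,1,-14)
reduced forms (-10, 1, -14) vs (-10, 1, -14) ⇒ equivalent

yes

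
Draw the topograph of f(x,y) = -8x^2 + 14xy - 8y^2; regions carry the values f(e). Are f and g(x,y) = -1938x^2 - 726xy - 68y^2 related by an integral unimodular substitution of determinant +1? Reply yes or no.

D₁ = -60, D₂ = -60
f is negative-definite; reduce −f:
−f: translate: b→2 (≡-14 mod 16), so (8,-14,8)→(8,2,2)
−f: flip: (8,2,2)→(2,-2,8)
−f: translate: b→2 (≡-2 mod 4), so (2,-2,8)→(2,2,8)
−f: reduced (well bottom): (2,2,8) with a≤c, −a<b≤a
flip sign back: reduced form of f is (-2,-2,-8)
g is negative-definite; reduce −g:
−g: flip: (1938,726,68)→(68,-726,1938)
−g: translate: b→-46 (≡-726 mod 136), so (68,-726,1938)→(68,-46,8)
−g: flip: (68,-46,8)→(8,46,68)
−g: translate: b→-2 (≡46 mod 16), so (8,46,68)→(8,-2,2)
−g: flip: (8,-2,2)→(2,2,8)
−g: reduced (well bottom): (2,2,8) with a≤c, −a<b≤a
flip sign back: reduced form of g is (-2,-2,-8)
reduced forms (-2, -2, -8) vs (-2, -2, -8) ⇒ equivalent

yes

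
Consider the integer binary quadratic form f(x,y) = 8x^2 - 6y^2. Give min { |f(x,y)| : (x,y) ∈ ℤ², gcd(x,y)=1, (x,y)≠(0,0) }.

descent: ρ → (-6,12,2)  [lands on river]
river: ρ → (2,12,-6)
closes: descent 1, river 2
min |a| on river = 2

2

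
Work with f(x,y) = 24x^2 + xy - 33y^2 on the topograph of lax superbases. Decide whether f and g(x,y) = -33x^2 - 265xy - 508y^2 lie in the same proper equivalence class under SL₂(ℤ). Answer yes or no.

D₁ = 3169, D₂ = 3169
river cycle of f (length 166): (24, 49, -8), (-8, 47, 30), (30, 13, -25), (-25, 37, 18), (18, 35, -27), (-27, 19, 26), (26, 33, -20), (-20, 47, 12), (12, 49, -16), (-16, 47, 15), … (156 more)
river cycle of g (length 166): (24, 49, -8), (-8, 47, 30), (30, 13, -25), (-25, 37, 18), (18, 35, -27), (-27, 19, 26), (26, 33, -20), (-20, 47, 12), (12, 49, -16), (-16, 47, 15), … (156 more)
cycles coincide ⇒ equivalent

yes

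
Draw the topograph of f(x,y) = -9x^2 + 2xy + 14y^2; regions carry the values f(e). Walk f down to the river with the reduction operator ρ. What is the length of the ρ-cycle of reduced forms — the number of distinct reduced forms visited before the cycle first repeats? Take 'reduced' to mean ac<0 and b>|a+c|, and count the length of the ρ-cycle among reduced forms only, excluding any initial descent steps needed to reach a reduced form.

D = 508, ⌊√D⌋ = 22
descent: ρ → (14,-2,-9)
descent: ρ → (-9,20,3)  [lands on river]
river: ρ → (3,22,-2)
river: ρ → (-2,22,3)
river: ρ → (3,20,-9)
river: ρ → (-9,16,7)
river: ρ → (7,12,-13)
river: ρ → (-13,14,6)
river: ρ → (6,22,-1)
river: ρ → (-1,22,6)
river: ρ → (6,14,-13)
river: ρ → (-13,12,7)
river: ρ → (7,16,-9)
ρ-cycle length = 12 (tail of 2 descent steps not counted)

12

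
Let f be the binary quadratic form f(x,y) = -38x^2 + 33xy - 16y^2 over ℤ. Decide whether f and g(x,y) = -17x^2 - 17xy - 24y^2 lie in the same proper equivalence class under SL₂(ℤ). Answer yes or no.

D₁ = -1343, D₂ = -1343
f is negative-definite; reduce −f:
−f: flip: (38,-33,16)→(16,33,38)
−f: translate: b→1 (≡33 mod 32), so (16,33,38)→(16,1,21)
−f: reduced (well bottom): (16,1,21) with a≤c, −a<b≤a
flip sign back: reduced form of f is (-16,-1,-21)
g is negative-definite; reduce −g:
−g: reduced (well bottom): (17,17,24) with a≤c, −a<b≤a
flip sign back: reduced form of g is (-17,-17,-24)
reduced forms (-16, -1, -21) vs (-17, -17, -24) ⇒ inequivalent

no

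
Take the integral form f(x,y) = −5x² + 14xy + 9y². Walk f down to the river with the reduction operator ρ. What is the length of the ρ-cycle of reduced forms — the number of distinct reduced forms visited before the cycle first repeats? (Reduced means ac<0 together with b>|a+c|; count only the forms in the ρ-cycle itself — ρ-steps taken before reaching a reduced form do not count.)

D = 376, ⌊√D⌋ = 19
river: ρ → (9,4,-10)
river: ρ → (-10,16,3)
river: ρ → (3,14,-15)
river: ρ → (-15,16,2)
river: ρ → (2,16,-15)
river: ρ → (-15,14,3)
river: ρ → (3,16,-10)
river: ρ → (-10,4,9)
river: ρ → (9,14,-5)
river: ρ → (-5,16,6)
river: ρ → (6,8,-13)
river: ρ → (-13,18,1)
river: ρ → (1,18,-13)
river: ρ → (-13,8,6)
river: ρ → (6,16,-5)
river: ρ → (-5,14,9)
ρ-cycle length = 16 (tail of 0 descent steps not counted)

16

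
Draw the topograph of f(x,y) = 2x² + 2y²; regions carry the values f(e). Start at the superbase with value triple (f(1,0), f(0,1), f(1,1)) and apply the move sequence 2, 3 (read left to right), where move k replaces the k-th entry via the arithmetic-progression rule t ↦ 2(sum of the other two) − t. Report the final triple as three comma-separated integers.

start (2,2,4) = (f(1,0),f(0,1),f(1,1))
replace slot 2: 2·(2+4) − 2 = 10 → (2,10,4)
replace slot 3: 2·(2+10) − 4 = 20 → (2,10,20)

2,10,20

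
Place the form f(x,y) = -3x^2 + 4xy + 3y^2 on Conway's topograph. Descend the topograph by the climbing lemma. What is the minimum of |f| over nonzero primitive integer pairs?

river: ρ → (3,2,-4)
river: ρ → (-4,6,1)
river: ρ → (1,6,-4)
river: ρ → (-4,2,3)
river: ρ → (3,4,-3)
river: ρ → (-3,2,4)
river: ρ → (4,6,-1)
river: ρ → (-1,6,4)
river: ρ → (4,2,-3)
river: ρ → (-3,4,3)
closes: descent 0, river 10
min |a| on river = 1

1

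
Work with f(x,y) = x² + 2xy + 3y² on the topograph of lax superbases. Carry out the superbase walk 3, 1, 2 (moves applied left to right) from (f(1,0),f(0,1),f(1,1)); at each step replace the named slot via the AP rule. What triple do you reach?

start (1,3,6) = (f(1,0),f(0,1),f(1,1))
replace slot 3: 2·(1+3) − 6 = 2 → (1,3,2)
replace slot 1: 2·(3+2) − 1 = 9 → (9,3,2)
replace slot 2: 2·(9+2) − 3 = 19 → (9,19,2)

9,19,2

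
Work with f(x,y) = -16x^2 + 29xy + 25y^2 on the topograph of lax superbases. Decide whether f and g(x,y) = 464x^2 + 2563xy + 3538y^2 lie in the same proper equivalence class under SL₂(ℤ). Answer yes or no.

D₁ = 2441, D₂ = 2441
river cycle of f (length 74): (25, 21, -20), (-20, 19, 26), (26, 33, -13), (-13, 45, 8), (8, 35, -38), (-38, 41, 5), (5, 49, -2), (-2, 47, 29), (29, 11, -20), (-20, 29, 20), … (64 more)
river cycle of g (length 74): (25, 21, -20), (-20, 19, 26), (26, 33, -13), (-13, 45, 8), (8, 35, -38), (-38, 41, 5), (5, 49, -2), (-2, 47, 29), (29, 11, -20), (-20, 29, 20), … (64 more)
cycles coincide ⇒ equivalent

yes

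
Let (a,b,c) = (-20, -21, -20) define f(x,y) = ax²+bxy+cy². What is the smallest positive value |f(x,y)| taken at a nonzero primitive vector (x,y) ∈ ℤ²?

translate: b→-19 (≡21 mod 40), so (20,21,20)→(20,-19,19)
flip: (20,-19,19)→(19,19,20)
reduced (well bottom): (19,19,20) with a≤c, −a<b≤a
well minimum |f| = |-19| = 19 (negative-definite)

19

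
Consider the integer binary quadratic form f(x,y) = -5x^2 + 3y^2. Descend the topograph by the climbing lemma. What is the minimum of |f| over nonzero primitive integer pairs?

descent: ρ → (3,6,-2)  [lands on river]
river: ρ → (-2,6,3)
closes: descent 1, river 2
min |a| on river = 2

2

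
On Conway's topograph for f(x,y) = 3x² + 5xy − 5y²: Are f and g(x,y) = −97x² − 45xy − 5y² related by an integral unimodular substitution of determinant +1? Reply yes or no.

D₁ = 85, D₂ = 85
river cycle of f (length 6): (-5, 5, 3), (3, 7, -3), (-3, 5, 5), (5, 5, -3), (-3, 7, 3), (3, 5, -5)
river cycle of g (length 6): (-5, 5, 3), (3, 7, -3), (-3, 5, 5), (5, 5, -3), (-3, 7, 3), (3, 5, -5)
cycles coincide ⇒ equivalent

yes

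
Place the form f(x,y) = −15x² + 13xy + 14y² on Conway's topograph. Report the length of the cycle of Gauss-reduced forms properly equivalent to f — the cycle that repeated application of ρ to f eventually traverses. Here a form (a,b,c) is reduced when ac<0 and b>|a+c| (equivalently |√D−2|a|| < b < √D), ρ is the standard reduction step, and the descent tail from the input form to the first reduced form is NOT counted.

D = 1009, ⌊√D⌋ = 31
river: ρ → (14,15,-14)
river: ρ → (-14,13,15)
river: ρ → (15,17,-12)
river: ρ → (-12,31,1)
river: ρ → (1,31,-12)
river: ρ → (-12,17,15)
river: ρ → (15,13,-14)
river: ρ → (-14,15,14)
river: ρ → (14,13,-15)
river: ρ → (-15,17,12)
river: ρ → (12,31,-1)
river: ρ → (-1,31,12)
river: ρ → (12,17,-15)
river: ρ → (-15,13,14)
ρ-cycle length = 14 (tail of 0 descent steps not counted)

14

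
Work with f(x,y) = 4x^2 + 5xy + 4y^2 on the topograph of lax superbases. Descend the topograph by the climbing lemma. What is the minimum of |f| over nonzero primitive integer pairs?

translate: b→-3 (≡5 mod 8), so (4,5,4)→(4,-3,3)
flip: (4,-3,3)→(3,3,4)
reduced (well bottom): (3,3,4) with a≤c, −a<b≤a
well minimum = a = 3

3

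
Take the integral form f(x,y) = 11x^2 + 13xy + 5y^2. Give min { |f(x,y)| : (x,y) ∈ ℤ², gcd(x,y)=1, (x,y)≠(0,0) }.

translate: b→-9 (≡13 mod 22), so (11,13,5)→(11,-9,3)
flip: (11,-9,3)→(3,9,11)
translate: b→3 (≡9 mod 6), so (3,9,11)→(3,3,5)
reduced (well bottom): (3,3,5) with a≤c, −a<b≤a
well minimum = a = 3

3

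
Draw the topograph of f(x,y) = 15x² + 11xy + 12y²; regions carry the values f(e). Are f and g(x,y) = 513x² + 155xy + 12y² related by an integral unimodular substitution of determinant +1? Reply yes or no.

D₁ = -599, D₂ = -599
f: flip: (15,11,12)→(12,-11,15)
f: reduced (well bottom): (12,-11,15) with a≤c, −a<b≤a
g: flip: (513,155,12)→(12,-155,513)
g: translate: b→-11 (≡-155 mod 24), so (12,-155,513)→(12,-11,15)
g: reduced (well bottom): (12,-11,15) with a≤c, −a<b≤a
reduced forms (12, -11, 15) vs (12, -11, 15) ⇒ equivalent

yes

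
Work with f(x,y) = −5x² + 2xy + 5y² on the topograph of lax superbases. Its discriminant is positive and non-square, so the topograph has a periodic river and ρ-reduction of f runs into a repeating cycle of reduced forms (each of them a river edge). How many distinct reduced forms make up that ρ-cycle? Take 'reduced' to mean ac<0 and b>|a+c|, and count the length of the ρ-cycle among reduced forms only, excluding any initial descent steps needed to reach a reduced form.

D = 104, ⌊√D⌋ = 10
river: ρ → (5,8,-2)
river: ρ → (-2,8,5)
river: ρ → (5,2,-5)
river: ρ → (-5,8,2)
river: ρ → (2,8,-5)
river: ρ → (-5,2,5)
ρ-cycle length = 6 (tail of 0 descent steps not counted)

6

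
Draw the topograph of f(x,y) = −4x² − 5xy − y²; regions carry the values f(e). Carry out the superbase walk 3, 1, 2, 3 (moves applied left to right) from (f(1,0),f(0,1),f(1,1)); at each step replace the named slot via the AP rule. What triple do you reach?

start (-4,-1,-10) = (f(1,0),f(0,1),f(1,1))
replace slot 3: 2·((-4)+(-1)) − (-10) = 0 → (-4,-1,0)
replace slot 1: 2·((-1)+0) − (-4) = 2 → (2,-1,0)
replace slot 2: 2·(2+0) − (-1) = 5 → (2,5,0)
replace slot 3: 2·(2+5) − 0 = 14 → (2,5,14)

2,5,14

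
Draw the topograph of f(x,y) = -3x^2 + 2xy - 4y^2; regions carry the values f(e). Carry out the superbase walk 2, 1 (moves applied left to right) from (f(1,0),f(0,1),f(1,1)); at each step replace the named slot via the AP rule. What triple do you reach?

start (-3,-4,-5) = (f(1,0),f(0,1),f(1,1))
replace slot 2: 2·((-3)+(-5)) − (-4) = -12 → (-3,-12,-5)
replace slot 1: 2·((-12)+(-5)) − (-3) = -31 → (-31,-12,-5)

-31,-12,-5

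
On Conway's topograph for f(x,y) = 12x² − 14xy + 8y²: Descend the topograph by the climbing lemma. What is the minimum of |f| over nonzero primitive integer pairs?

translate: b→10 (≡-14 mod 24), so (12,-14,8)→(12,10,6)
flip: (12,10,6)→(6,-10,12)
translate: b→2 (≡-10 mod 12), so (6,-10,12)→(6,2,8)
reduced (well bottom): (6,2,8) with a≤c, −a<b≤a
well minimum = a = 6

6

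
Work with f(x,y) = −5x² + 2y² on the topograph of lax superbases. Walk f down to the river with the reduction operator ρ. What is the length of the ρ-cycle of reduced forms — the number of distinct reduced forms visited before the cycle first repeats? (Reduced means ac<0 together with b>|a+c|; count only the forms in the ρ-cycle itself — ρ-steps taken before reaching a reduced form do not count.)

D = 40, ⌊√D⌋ = 6
descent: ρ → (2,4,-3)  [lands on river]
river: ρ → (-3,2,3)
river: ρ → (3,4,-2)
river: ρ → (-2,4,3)
river: ρ → (3,2,-3)
river: ρ → (-3,4,2)
ρ-cycle length = 6 (tail of 1 descent step not counted)

6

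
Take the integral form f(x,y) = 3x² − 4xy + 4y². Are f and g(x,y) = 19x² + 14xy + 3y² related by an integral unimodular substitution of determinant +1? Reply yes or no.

D₁ = -32, D₂ = -32
f: translate: b→2 (≡-4 mod 6), so (3,-4,4)→(3,2,3)
f: reduced (well bottom): (3,2,3) with a≤c, −a<b≤a
g: flip: (19,14,3)→(3,-14,19)
g: translate: b→-2 (≡-14 mod 6), so (3,-14,19)→(3,-2,3)
g: flip: (3,-2,3)→(3,2,3)
g: reduced (well bottom): (3,2,3) with a≤c, −a<b≤a
reduced forms (3, 2, 3) vs (3, 2, 3) ⇒ equivalent

yes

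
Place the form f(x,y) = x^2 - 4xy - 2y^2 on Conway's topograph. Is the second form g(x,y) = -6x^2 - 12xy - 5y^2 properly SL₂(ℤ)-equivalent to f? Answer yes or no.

D₁ = 24, D₂ = 24
river cycle of f (length 2): (-2, 4, 1), (1, 4, -2)
river cycle of g (length 2): (1, 4, -2), (-2, 4, 1)
cycles coincide ⇒ equivalent

yes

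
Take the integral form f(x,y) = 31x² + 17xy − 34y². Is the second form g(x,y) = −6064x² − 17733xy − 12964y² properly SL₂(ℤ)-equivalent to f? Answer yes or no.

D₁ = 4505, D₂ = 4505
river cycle of f (length 26): (-34, 51, 14), (14, 61, -14), (-14, 51, 34), (34, 17, -31), (-31, 45, 20), (20, 35, -41), (-41, 47, 14), (14, 65, -5), (-5, 65, 14), (14, 47, -41), … (16 more)
river cycle of g (length 26): (-34, 51, 14), (14, 61, -14), (-14, 51, 34), (34, 17, -31), (-31, 45, 20), (20, 35, -41), (-41, 47, 14), (14, 65, -5), (-5, 65, 14), (14, 47, -41), … (16 more)
cycles coincide ⇒ equivalent

yes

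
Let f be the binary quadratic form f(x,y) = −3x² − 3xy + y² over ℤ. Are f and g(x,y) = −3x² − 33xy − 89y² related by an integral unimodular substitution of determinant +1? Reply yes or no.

D₁ = 21, D₂ = 21
river cycle of f (length 2): (1, 3, -3), (-3, 3, 1)
river cycle of g (length 2): (-3, 3, 1), (1, 3, -3)
cycles coincide ⇒ equivalent

yes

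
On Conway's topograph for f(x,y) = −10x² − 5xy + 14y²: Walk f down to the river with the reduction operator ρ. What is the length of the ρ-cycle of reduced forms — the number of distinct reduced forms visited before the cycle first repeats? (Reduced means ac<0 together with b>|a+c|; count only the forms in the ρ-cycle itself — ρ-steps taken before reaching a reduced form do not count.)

D = 585, ⌊√D⌋ = 24
descent: ρ → (14,5,-10)  [lands on river]
river: ρ → (-10,15,9)
river: ρ → (9,21,-4)
river: ρ → (-4,19,14)
river: ρ → (14,9,-9)
river: ρ → (-9,9,14)
river: ρ → (14,19,-4)
river: ρ → (-4,21,9)
river: ρ → (9,15,-10)
river: ρ → (-10,5,14)
river: ρ → (14,23,-1)
river: ρ → (-1,23,14)
ρ-cycle length = 12 (tail of 1 descent step not counted)

12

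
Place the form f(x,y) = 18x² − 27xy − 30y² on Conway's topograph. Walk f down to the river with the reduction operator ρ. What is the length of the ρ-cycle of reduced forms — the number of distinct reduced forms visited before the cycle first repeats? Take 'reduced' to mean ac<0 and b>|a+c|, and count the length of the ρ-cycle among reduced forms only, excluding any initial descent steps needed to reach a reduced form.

D = 2889, ⌊√D⌋ = 53
descent: ρ → (-30,27,18)  [lands on river]
river: ρ → (18,45,-12)
river: ρ → (-12,51,6)
river: ρ → (6,45,-36)
river: ρ → (-36,27,15)
river: ρ → (15,33,-30)
ρ-cycle length = 6 (tail of 1 descent step not counted)

6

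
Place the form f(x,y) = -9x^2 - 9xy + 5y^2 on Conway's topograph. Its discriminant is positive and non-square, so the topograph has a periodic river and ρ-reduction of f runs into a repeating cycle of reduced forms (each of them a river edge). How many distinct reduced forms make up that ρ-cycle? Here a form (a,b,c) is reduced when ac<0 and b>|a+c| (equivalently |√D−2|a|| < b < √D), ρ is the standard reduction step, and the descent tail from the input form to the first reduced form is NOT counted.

D = 261, ⌊√D⌋ = 16
descent: ρ → (5,9,-9)  [lands on river]
river: ρ → (-9,9,5)
river: ρ → (5,11,-7)
river: ρ → (-7,3,9)
river: ρ → (9,15,-1)
river: ρ → (-1,15,9)
river: ρ → (9,3,-7)
river: ρ → (-7,11,5)
ρ-cycle length = 8 (tail of 1 descent step not counted)

8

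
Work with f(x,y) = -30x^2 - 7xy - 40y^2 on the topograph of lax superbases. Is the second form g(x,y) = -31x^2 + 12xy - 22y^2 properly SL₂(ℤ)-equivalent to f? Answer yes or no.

D₁ = -4751, D₂ = -2584
discriminants differ ⇒ not SL₂(ℤ)-equivalent

no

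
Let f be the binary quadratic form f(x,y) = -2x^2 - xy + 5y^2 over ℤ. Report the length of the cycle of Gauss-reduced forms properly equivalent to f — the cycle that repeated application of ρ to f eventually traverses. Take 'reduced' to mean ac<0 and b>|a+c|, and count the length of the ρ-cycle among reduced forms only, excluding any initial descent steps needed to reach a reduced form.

D = 41, ⌊√D⌋ = 6
descent: ρ → (5,1,-2)
descent: ρ → (-2,3,4)  [lands on river]
river: ρ → (4,5,-1)
river: ρ → (-1,5,4)
river: ρ → (4,3,-2)
river: ρ → (-2,5,2)
river: ρ → (2,3,-4)
river: ρ → (-4,5,1)
river: ρ → (1,5,-4)
river: ρ → (-4,3,2)
river: ρ → (2,5,-2)
ρ-cycle length = 10 (tail of 2 descent steps not counted)

10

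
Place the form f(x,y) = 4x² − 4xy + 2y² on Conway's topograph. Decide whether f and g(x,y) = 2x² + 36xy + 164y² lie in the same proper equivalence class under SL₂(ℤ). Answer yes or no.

D₁ = -16, D₂ = -16
f: translate: b→4 (≡-4 mod 8), so (4,-4,2)→(4,4,2)
f: flip: (4,4,2)→(2,-4,4)
f: translate: b→0 (≡-4 mod 4), so (2,-4,4)→(2,0,2)
f: reduced (well bottom): (2,0,2) with a≤c, −a<b≤a
g: translate: b→0 (≡36 mod 4), so (2,36,164)→(2,0,2)
g: reduced (well bottom): (2,0,2) with a≤c, −a<b≤a
reduced forms (2, 0, 2) vs (2, 0, 2) ⇒ equivalent

yes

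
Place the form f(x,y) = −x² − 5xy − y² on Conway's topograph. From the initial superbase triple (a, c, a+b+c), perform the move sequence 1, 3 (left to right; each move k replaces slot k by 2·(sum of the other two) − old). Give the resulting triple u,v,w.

start (-1,-1,-7) = (f(1,0),f(0,1),f(1,1))
replace slot 1: 2·((-1)+(-7)) − (-1) = -15 → (-15,-1,-7)
replace slot 3: 2·((-15)+(-1)) − (-7) = -25 → (-15,-1,-25)

-15,-1,-25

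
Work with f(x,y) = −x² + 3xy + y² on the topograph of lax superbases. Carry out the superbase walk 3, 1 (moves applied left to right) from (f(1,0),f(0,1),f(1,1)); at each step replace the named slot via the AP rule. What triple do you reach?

start (-1,1,3) = (f(1,0),f(0,1),f(1,1))
replace slot 3: 2·((-1)+1) − 3 = -3 → (-1,1,-3)
replace slot 1: 2·(1+(-3)) − (-1) = -3 → (-3,1,-3)

-3,1,-3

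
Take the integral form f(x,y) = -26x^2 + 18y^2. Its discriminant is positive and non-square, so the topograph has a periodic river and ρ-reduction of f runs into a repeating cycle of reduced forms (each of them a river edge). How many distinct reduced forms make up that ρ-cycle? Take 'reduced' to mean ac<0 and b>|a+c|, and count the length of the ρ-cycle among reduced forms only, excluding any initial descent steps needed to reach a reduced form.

D = 1872, ⌊√D⌋ = 43
descent: ρ → (18,36,-8)  [lands on river]
river: ρ → (-8,28,34)
river: ρ → (34,40,-2)
river: ρ → (-2,40,34)
river: ρ → (34,28,-8)
river: ρ → (-8,36,18)
ρ-cycle length = 6 (tail of 1 descent step not counted)

6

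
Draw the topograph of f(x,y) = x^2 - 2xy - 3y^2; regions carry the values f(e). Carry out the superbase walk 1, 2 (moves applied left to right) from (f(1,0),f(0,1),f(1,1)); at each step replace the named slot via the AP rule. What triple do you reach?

start (1,-3,-4) = (f(1,0),f(0,1),f(1,1))
replace slot 1: 2·((-3)+(-4)) − 1 = -15 → (-15,-3,-4)
replace slot 2: 2·((-15)+(-4)) − (-3) = -35 → (-15,-35,-4)

-15,-35,-4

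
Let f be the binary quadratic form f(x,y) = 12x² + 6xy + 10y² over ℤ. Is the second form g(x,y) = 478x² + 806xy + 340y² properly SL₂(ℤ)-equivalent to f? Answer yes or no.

D₁ = -444, D₂ = -444
f: flip: (12,6,10)→(10,-6,12)
f: reduced (well bottom): (10,-6,12) with a≤c, −a<b≤a
g: translate: b→-150 (≡806 mod 956), so (478,806,340)→(478,-150,12)
g: flip: (478,-150,12)→(12,150,478)
g: translate: b→6 (≡150 mod 24), so (12,150,478)→(12,6,10)
g: flip: (12,6,10)→(10,-6,12)
g: reduced (well bottom): (10,-6,12) with a≤c, −a<b≤a
reduced forms (10, -6, 12) vs (10, -6, 12) ⇒ equivalent

yes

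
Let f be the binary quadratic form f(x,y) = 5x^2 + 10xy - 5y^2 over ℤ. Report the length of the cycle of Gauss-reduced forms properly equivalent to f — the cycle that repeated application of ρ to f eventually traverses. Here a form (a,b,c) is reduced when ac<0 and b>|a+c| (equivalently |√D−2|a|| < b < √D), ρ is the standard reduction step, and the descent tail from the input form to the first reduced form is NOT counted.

D = 200, ⌊√D⌋ = 14
river: ρ → (-5,10,5)
river: ρ → (5,10,-5)
ρ-cycle length = 2 (tail of 0 descent steps not counted)

2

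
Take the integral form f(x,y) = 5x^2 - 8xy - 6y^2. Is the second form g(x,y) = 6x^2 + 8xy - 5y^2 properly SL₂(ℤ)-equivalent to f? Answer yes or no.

D₁ = 184, D₂ = 184
river cycle of f (length 12): (-6, 8, 5), (5, 12, -2), (-2, 12, 5), (5, 8, -6), (-6, 4, 7), (7, 10, -3), (-3, 8, 10), (10, 12, -1), (-1, 12, 10), (10, 8, -3), … (2 more)
river cycle of g (length 12): (-5, 12, 2), (2, 12, -5), (-5, 8, 6), (6, 4, -7), (-7, 10, 3), (3, 8, -10), (-10, 12, 1), (1, 12, -10), (-10, 8, 3), (3, 10, -7), … (2 more)
cycles differ ⇒ inequivalent

no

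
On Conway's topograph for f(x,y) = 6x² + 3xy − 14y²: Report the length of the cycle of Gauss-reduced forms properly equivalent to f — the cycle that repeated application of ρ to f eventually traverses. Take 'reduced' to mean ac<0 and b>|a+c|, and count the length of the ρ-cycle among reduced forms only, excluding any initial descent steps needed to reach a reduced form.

D = 345, ⌊√D⌋ = 18
descent: ρ → (-14,-3,6)
descent: ρ → (6,15,-5)  [lands on river]
river: ρ → (-5,15,6)
river: ρ → (6,9,-11)
river: ρ → (-11,13,4)
river: ρ → (4,11,-14)
river: ρ → (-14,17,1)
river: ρ → (1,17,-14)
river: ρ → (-14,11,4)
river: ρ → (4,13,-11)
river: ρ → (-11,9,6)
ρ-cycle length = 10 (tail of 2 descent steps not counted)

10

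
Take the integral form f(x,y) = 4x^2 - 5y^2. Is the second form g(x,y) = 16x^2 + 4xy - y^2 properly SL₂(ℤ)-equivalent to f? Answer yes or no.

D₁ = 80, D₂ = 80
river cycle of f (length 2): (4, 8, -1), (-1, 8, 4)
river cycle of g (length 2): (-1, 8, 4), (4, 8, -1)
cycles coincide ⇒ equivalent

yes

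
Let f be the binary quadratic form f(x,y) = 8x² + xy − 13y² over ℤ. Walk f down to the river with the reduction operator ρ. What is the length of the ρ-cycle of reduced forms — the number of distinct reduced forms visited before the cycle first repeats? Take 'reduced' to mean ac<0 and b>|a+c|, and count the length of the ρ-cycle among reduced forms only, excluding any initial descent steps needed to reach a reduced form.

D = 417, ⌊√D⌋ = 20
descent: ρ → (-13,-1,8)
descent: ρ → (8,17,-4)  [lands on river]
river: ρ → (-4,15,12)
river: ρ → (12,9,-7)
river: ρ → (-7,19,2)
river: ρ → (2,17,-16)
river: ρ → (-16,15,3)
river: ρ → (3,15,-16)
river: ρ → (-16,17,2)
river: ρ → (2,19,-7)
river: ρ → (-7,9,12)
river: ρ → (12,15,-4)
river: ρ → (-4,17,8)
river: ρ → (8,15,-6)
river: ρ → (-6,9,14)
river: ρ → (14,19,-1)
river: ρ → (-1,19,14)
river: ρ → (14,9,-6)
river: ρ → (-6,15,8)
ρ-cycle length = 18 (tail of 2 descent steps not counted)

18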